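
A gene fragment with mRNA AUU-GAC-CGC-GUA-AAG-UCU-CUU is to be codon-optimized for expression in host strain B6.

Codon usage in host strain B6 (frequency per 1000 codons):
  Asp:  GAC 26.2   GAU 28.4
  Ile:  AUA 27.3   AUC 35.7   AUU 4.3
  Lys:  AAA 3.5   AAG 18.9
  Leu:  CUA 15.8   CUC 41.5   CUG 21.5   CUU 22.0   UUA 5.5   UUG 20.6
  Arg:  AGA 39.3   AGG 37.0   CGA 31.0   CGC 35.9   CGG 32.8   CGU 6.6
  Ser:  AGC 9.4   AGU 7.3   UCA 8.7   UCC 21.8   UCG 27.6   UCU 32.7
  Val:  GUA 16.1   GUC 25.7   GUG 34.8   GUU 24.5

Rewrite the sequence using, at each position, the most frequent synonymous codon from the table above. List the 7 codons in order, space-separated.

AUC GAU AGA GUG AAG UCU CUC

Codon 1 (Ile): best is AUC at 35.7.
Codon 2 (Asp): best is GAU at 28.4.
Codon 3 (Arg): best is AGA at 39.3.
Codon 4 (Val): best is GUG at 34.8.
Codon 5 (Lys): best is AAG at 18.9.
Codon 6 (Ser): best is UCU at 32.7.
Codon 7 (Leu): best is CUC at 41.5.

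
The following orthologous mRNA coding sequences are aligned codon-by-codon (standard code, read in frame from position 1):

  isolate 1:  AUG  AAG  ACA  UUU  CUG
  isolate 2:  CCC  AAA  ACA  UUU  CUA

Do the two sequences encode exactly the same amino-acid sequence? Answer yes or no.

Codon 1: AUG Met / CCC Pro — nonsynonymous.
Codon 2: AAG Lys / AAA Lys — synonymous.
Codon 3: ACA Thr / ACA Thr — identical.
Codon 4: UUU Phe / UUU Phe — identical.
Codon 5: CUG Leu / CUA Leu — synonymous.
Nonsynonymous differences: 1 → different protein.

no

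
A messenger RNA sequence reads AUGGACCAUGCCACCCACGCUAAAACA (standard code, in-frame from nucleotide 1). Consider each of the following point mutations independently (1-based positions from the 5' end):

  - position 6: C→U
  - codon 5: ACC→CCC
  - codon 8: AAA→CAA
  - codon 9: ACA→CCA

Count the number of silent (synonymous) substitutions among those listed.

1

Codon 2: GAC (Asp) → GAU (Asp) — synonymous.
Codon 5: ACC (Thr) → CCC (Pro) — missense.
Codon 8: AAA (Lys) → CAA (Gln) — missense.
Codon 9: ACA (Thr) → CCA (Pro) — missense.
Synonymous: 1 of 4.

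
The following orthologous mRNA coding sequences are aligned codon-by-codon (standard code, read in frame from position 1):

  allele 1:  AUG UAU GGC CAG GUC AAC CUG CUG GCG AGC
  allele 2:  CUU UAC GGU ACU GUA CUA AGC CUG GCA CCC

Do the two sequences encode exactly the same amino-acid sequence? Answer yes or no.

no

Codon 1: AUG Met / CUU Leu — nonsynonymous.
Codon 2: UAU Tyr / UAC Tyr — synonymous.
Codon 3: GGC Gly / GGU Gly — synonymous.
Codon 4: CAG Gln / ACU Thr — nonsynonymous.
Codon 5: GUC Val / GUA Val — synonymous.
Codon 6: AAC Asn / CUA Leu — nonsynonymous.
Codon 7: CUG Leu / AGC Ser — nonsynonymous.
Codon 8: CUG Leu / CUG Leu — identical.
Codon 9: GCG Ala / GCA Ala — synonymous.
Codon 10: AGC Ser / CCC Pro — nonsynonymous.
Nonsynonymous differences: 5 → different protein.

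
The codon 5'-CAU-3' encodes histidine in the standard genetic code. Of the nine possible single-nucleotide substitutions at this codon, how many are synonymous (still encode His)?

Position 1: none → 0 synonymous.
Position 2: none → 0 synonymous.
Position 3: CAC → 1 synonymous.
Total: 0 + 0 + 1 = 1.

1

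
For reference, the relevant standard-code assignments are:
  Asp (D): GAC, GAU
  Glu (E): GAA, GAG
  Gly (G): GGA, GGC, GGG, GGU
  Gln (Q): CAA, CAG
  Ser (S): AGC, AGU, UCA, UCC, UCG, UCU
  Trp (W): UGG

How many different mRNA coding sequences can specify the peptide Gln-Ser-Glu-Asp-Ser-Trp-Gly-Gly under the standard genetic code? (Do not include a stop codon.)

Gln: 2 codons.
Ser: 6 codons.
Glu: 2 codons.
Asp: 2 codons.
Ser: 6 codons.
Trp: 1 codon.
Gly: 4 codons.
Gly: 4 codons.
2 × 6 × 2 × 2 × 6 × 1 × 4 × 4 = 4608.

4608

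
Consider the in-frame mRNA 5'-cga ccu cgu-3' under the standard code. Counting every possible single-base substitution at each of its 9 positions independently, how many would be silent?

10

Codon 1 (CGA, Arg): 4 synonymous substitutions.
Codon 2 (CCU, Pro): 3 synonymous substitutions.
Codon 3 (CGU, Arg): 3 synonymous substitutions.
Total: 4 + 3 + 3 = 10.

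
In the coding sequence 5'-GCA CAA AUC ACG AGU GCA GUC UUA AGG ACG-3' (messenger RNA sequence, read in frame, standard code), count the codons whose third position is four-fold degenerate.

Codon 1 GCA (Ala): third position 4-fold.
Codon 2 CAA (Gln): third position 2-fold.
Codon 3 AUC (Ile): third position 3-fold.
Codon 4 ACG (Thr): third position 4-fold.
Codon 5 AGU (Ser): third position 2-fold.
Codon 6 GCA (Ala): third position 4-fold.
Codon 7 GUC (Val): third position 4-fold.
Codon 8 UUA (Leu): third position 2-fold.
Codon 9 AGG (Arg): third position 2-fold.
Codon 10 ACG (Thr): third position 4-fold.
Four-fold degenerate third positions: 5.

5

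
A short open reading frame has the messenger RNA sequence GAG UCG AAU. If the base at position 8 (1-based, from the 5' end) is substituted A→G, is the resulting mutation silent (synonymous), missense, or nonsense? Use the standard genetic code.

missense

Position 8 falls in codon 3: AAU → Asn.
After the substitution the codon is AGU → Ser.
Asn ≠ Ser, so this is a missense mutation.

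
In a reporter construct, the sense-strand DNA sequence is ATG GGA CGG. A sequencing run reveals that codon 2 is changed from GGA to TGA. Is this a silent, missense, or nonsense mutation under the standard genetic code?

Position 4 falls in codon 2: GGA → Gly.
After the substitution the codon is TGA → Stop.
The new codon is a stop codon, so this is a nonsense mutation.

nonsense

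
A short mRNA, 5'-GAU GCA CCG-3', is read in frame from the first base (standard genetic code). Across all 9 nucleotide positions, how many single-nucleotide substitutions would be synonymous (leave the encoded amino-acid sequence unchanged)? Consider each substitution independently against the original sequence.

Codon 1 (GAU, Asp): 1 synonymous substitution.
Codon 2 (GCA, Ala): 3 synonymous substitutions.
Codon 3 (CCG, Pro): 3 synonymous substitutions.
Total: 1 + 3 + 3 = 7.

7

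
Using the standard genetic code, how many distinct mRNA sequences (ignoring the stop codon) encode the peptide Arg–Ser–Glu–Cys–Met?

Arg: 6 codons.
Ser: 6 codons.
Glu: 2 codons.
Cys: 2 codons.
Met: 1 codon.
6 × 6 × 2 × 2 × 1 = 144.

144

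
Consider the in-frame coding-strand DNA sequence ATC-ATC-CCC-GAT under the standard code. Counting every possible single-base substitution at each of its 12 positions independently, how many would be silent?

8

Codon 1 (ATC, Ile): 2 synonymous substitutions.
Codon 2 (ATC, Ile): 2 synonymous substitutions.
Codon 3 (CCC, Pro): 3 synonymous substitutions.
Codon 4 (GAT, Asp): 1 synonymous substitution.
Total: 2 + 2 + 3 + 1 = 8.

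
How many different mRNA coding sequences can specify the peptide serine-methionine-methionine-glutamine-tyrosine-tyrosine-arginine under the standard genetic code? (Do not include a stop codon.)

288

Ser: 6 codons.
Met: 1 codon.
Met: 1 codon.
Gln: 2 codons.
Tyr: 2 codons.
Tyr: 2 codons.
Arg: 6 codons.
6 × 1 × 1 × 2 × 2 × 2 × 6 = 288.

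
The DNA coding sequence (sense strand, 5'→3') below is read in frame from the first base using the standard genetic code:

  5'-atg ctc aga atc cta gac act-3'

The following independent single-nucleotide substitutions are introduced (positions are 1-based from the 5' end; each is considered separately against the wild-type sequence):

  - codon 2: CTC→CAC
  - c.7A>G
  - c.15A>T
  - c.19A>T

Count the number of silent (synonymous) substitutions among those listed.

1

Codon 2: CTC (Leu) → CAC (His) — missense.
Codon 3: AGA (Arg) → GGA (Gly) — missense.
Codon 5: CTA (Leu) → CTT (Leu) — synonymous.
Codon 7: ACT (Thr) → TCT (Ser) — missense.
Synonymous: 1 of 4.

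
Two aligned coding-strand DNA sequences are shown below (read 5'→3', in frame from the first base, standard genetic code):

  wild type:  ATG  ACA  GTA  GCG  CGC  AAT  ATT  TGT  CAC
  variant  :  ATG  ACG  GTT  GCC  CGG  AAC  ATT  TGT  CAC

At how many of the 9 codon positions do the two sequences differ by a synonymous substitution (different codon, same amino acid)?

Codon 1: ATG Met / ATG Met — identical.
Codon 2: ACA Thr / ACG Thr — synonymous.
Codon 3: GTA Val / GTT Val — synonymous.
Codon 4: GCG Ala / GCC Ala — synonymous.
Codon 5: CGC Arg / CGG Arg — synonymous.
Codon 6: AAT Asn / AAC Asn — synonymous.
Codon 7: ATT Ile / ATT Ile — identical.
Codon 8: TGT Cys / TGT Cys — identical.
Codon 9: CAC His / CAC His — identical.
Synonymous differences: 5.

5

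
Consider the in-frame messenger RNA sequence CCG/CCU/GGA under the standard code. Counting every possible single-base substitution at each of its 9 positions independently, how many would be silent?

Codon 1 (CCG, Pro): 3 synonymous substitutions.
Codon 2 (CCU, Pro): 3 synonymous substitutions.
Codon 3 (GGA, Gly): 3 synonymous substitutions.
Total: 3 + 3 + 3 = 9.

9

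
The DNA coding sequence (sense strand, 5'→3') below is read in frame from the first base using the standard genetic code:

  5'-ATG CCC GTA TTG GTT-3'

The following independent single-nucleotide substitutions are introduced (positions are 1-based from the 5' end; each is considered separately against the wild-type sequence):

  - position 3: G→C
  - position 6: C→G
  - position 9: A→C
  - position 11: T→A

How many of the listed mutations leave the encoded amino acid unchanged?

Codon 1: ATG (Met) → ATC (Ile) — missense.
Codon 2: CCC (Pro) → CCG (Pro) — synonymous.
Codon 3: GTA (Val) → GTC (Val) — synonymous.
Codon 4: TTG (Leu) → TAG (Stop) — nonsense.
Synonymous: 2 of 4.

2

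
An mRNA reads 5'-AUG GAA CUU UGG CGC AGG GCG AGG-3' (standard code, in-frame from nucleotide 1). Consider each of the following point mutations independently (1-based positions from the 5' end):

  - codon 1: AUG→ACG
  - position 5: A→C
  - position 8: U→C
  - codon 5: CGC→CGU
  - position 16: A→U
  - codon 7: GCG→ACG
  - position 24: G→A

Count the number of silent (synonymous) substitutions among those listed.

Codon 1: AUG (Met) → ACG (Thr) — missense.
Codon 2: GAA (Glu) → GCA (Ala) — missense.
Codon 3: CUU (Leu) → CCU (Pro) — missense.
Codon 5: CGC (Arg) → CGU (Arg) — synonymous.
Codon 6: AGG (Arg) → UGG (Trp) — missense.
Codon 7: GCG (Ala) → ACG (Thr) — missense.
Codon 8: AGG (Arg) → AGA (Arg) — synonymous.
Synonymous: 2 of 7.

2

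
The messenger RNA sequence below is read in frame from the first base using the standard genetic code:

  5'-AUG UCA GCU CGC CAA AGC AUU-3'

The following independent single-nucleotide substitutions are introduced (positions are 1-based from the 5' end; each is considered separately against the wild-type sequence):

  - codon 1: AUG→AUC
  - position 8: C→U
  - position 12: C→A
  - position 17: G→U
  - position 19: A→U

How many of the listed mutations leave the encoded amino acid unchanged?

1

Codon 1: AUG (Met) → AUC (Ile) — missense.
Codon 3: GCU (Ala) → GUU (Val) — missense.
Codon 4: CGC (Arg) → CGA (Arg) — synonymous.
Codon 6: AGC (Ser) → AUC (Ile) — missense.
Codon 7: AUU (Ile) → UUU (Phe) — missense.
Synonymous: 1 of 5.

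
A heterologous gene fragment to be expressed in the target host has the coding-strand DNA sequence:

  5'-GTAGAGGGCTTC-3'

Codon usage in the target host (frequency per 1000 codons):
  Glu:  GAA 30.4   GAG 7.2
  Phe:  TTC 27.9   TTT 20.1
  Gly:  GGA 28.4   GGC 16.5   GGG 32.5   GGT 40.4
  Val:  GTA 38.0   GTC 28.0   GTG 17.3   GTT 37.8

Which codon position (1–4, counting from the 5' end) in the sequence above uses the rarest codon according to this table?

Codon 1 GTA (Val): 38.0 per 1000.
Codon 2 GAG (Glu): 7.2 per 1000.
Codon 3 GGC (Gly): 16.5 per 1000.
Codon 4 TTC (Phe): 27.9 per 1000.
Lowest frequency is 7.2 at codon 2.

2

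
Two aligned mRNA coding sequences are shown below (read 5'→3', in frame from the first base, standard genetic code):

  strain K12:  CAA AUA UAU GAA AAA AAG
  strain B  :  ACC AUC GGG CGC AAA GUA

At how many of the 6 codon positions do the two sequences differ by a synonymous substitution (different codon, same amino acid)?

1

Codon 1: CAA Gln / ACC Thr — nonsynonymous.
Codon 2: AUA Ile / AUC Ile — synonymous.
Codon 3: UAU Tyr / GGG Gly — nonsynonymous.
Codon 4: GAA Glu / CGC Arg — nonsynonymous.
Codon 5: AAA Lys / AAA Lys — identical.
Codon 6: AAG Lys / GUA Val — nonsynonymous.
Synonymous differences: 1.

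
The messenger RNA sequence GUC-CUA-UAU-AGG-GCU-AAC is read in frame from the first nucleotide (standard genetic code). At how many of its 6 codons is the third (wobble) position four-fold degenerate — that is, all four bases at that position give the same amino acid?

Codon 1 GUC (Val): third position 4-fold.
Codon 2 CUA (Leu): third position 4-fold.
Codon 3 UAU (Tyr): third position 2-fold.
Codon 4 AGG (Arg): third position 2-fold.
Codon 5 GCU (Ala): third position 4-fold.
Codon 6 AAC (Asn): third position 2-fold.
Four-fold degenerate third positions: 3.

3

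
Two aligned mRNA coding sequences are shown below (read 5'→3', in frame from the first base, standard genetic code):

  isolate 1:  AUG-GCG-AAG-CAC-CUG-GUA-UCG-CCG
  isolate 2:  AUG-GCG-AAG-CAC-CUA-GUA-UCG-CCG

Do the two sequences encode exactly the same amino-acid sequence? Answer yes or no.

Codon 1: AUG Met / AUG Met — identical.
Codon 2: GCG Ala / GCG Ala — identical.
Codon 3: AAG Lys / AAG Lys — identical.
Codon 4: CAC His / CAC His — identical.
Codon 5: CUG Leu / CUA Leu — synonymous.
Codon 6: GUA Val / GUA Val — identical.
Codon 7: UCG Ser / UCG Ser — identical.
Codon 8: CCG Pro / CCG Pro — identical.
Nonsynonymous differences: 0 → same protein.

yes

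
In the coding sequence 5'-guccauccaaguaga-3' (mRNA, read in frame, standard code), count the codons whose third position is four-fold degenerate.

Codon 1 GUC (Val): third position 4-fold.
Codon 2 CAU (His): third position 2-fold.
Codon 3 CCA (Pro): third position 4-fold.
Codon 4 AGU (Ser): third position 2-fold.
Codon 5 AGA (Arg): third position 2-fold.
Four-fold degenerate third positions: 2.

2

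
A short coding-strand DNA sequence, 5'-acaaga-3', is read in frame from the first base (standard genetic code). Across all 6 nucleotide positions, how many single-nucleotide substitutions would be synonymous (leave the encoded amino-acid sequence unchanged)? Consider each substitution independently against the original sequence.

5

Codon 1 (ACA, Thr): 3 synonymous substitutions.
Codon 2 (AGA, Arg): 2 synonymous substitutions.
Total: 3 + 2 = 5.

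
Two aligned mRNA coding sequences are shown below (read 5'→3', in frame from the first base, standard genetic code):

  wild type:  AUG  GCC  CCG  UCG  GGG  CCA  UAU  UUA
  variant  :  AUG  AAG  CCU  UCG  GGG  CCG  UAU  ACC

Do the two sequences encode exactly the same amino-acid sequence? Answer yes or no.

Codon 1: AUG Met / AUG Met — identical.
Codon 2: GCC Ala / AAG Lys — nonsynonymous.
Codon 3: CCG Pro / CCU Pro — synonymous.
Codon 4: UCG Ser / UCG Ser — identical.
Codon 5: GGG Gly / GGG Gly — identical.
Codon 6: CCA Pro / CCG Pro — synonymous.
Codon 7: UAU Tyr / UAU Tyr — identical.
Codon 8: UUA Leu / ACC Thr — nonsynonymous.
Nonsynonymous differences: 2 → different protein.

no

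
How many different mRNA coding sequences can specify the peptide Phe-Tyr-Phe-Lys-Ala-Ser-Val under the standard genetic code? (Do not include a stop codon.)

Phe: 2 codons.
Tyr: 2 codons.
Phe: 2 codons.
Lys: 2 codons.
Ala: 4 codons.
Ser: 6 codons.
Val: 4 codons.
2 × 2 × 2 × 2 × 4 × 6 × 4 = 1536.

1536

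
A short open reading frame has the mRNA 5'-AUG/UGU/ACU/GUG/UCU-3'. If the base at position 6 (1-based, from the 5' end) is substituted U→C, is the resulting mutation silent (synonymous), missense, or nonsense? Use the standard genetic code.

silent

Position 6 falls in codon 2: UGU → Cys.
After the substitution the codon is UGC → Cys.
Both encode Cys, so the change is synonymous.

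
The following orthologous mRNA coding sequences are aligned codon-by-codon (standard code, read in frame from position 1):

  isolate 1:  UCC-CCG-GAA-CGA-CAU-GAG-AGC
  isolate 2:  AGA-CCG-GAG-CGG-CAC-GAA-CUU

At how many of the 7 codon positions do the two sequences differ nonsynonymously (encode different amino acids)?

Codon 1: UCC Ser / AGA Arg — nonsynonymous.
Codon 2: CCG Pro / CCG Pro — identical.
Codon 3: GAA Glu / GAG Glu — synonymous.
Codon 4: CGA Arg / CGG Arg — synonymous.
Codon 5: CAU His / CAC His — synonymous.
Codon 6: GAG Glu / GAA Glu — synonymous.
Codon 7: AGC Ser / CUU Leu — nonsynonymous.
Nonsynonymous differences: 2.

2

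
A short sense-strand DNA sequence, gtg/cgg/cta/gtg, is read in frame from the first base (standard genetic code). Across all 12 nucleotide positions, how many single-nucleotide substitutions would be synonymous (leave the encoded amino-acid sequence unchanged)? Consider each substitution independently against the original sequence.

Codon 1 (GTG, Val): 3 synonymous substitutions.
Codon 2 (CGG, Arg): 4 synonymous substitutions.
Codon 3 (CTA, Leu): 4 synonymous substitutions.
Codon 4 (GTG, Val): 3 synonymous substitutions.
Total: 3 + 4 + 4 + 3 = 14.

14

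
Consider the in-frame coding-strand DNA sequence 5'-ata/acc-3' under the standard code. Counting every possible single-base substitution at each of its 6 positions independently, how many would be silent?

Codon 1 (ATA, Ile): 2 synonymous substitutions.
Codon 2 (ACC, Thr): 3 synonymous substitutions.
Total: 2 + 3 = 5.

5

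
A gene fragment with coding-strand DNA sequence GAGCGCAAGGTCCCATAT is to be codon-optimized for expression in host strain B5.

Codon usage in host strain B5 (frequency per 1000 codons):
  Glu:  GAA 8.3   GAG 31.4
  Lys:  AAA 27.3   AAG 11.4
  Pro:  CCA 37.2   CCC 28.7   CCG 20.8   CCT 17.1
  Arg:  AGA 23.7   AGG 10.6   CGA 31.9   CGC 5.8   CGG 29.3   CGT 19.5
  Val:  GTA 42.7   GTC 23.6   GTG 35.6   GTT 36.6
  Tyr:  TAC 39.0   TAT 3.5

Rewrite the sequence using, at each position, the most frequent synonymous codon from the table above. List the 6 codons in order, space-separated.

Codon 1 (Glu): best is GAG at 31.4.
Codon 2 (Arg): best is CGA at 31.9.
Codon 3 (Lys): best is AAA at 27.3.
Codon 4 (Val): best is GTA at 42.7.
Codon 5 (Pro): best is CCA at 37.2.
Codon 6 (Tyr): best is TAC at 39.0.

GAG CGA AAA GTA CCA TAC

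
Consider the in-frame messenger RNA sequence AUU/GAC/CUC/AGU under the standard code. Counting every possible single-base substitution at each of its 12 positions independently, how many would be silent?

Codon 1 (AUU, Ile): 2 synonymous substitutions.
Codon 2 (GAC, Asp): 1 synonymous substitution.
Codon 3 (CUC, Leu): 3 synonymous substitutions.
Codon 4 (AGU, Ser): 1 synonymous substitution.
Total: 2 + 1 + 3 + 1 = 7.

7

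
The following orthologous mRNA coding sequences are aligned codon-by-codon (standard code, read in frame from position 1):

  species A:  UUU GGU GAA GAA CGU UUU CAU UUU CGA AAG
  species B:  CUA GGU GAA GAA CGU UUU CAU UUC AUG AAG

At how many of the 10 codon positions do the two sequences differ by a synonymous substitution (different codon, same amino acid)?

Codon 1: UUU Phe / CUA Leu — nonsynonymous.
Codon 2: GGU Gly / GGU Gly — identical.
Codon 3: GAA Glu / GAA Glu — identical.
Codon 4: GAA Glu / GAA Glu — identical.
Codon 5: CGU Arg / CGU Arg — identical.
Codon 6: UUU Phe / UUU Phe — identical.
Codon 7: CAU His / CAU His — identical.
Codon 8: UUU Phe / UUC Phe — synonymous.
Codon 9: CGA Arg / AUG Met — nonsynonymous.
Codon 10: AAG Lys / AAG Lys — identical.
Synonymous differences: 1.

1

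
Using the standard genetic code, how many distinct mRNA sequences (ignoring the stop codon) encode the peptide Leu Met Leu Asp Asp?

144

Leu: 6 codons.
Met: 1 codon.
Leu: 6 codons.
Asp: 2 codons.
Asp: 2 codons.
6 × 1 × 6 × 2 × 2 = 144.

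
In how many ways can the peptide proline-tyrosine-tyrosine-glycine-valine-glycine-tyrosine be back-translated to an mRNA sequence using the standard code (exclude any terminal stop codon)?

Pro: 4 codons.
Tyr: 2 codons.
Tyr: 2 codons.
Gly: 4 codons.
Val: 4 codons.
Gly: 4 codons.
Tyr: 2 codons.
4 × 2 × 2 × 4 × 4 × 4 × 2 = 2048.

2048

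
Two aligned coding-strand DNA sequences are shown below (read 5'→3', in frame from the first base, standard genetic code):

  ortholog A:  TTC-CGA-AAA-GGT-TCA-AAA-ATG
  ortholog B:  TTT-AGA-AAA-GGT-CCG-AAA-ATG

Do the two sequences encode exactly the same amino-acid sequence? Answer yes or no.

Codon 1: TTC Phe / TTT Phe — synonymous.
Codon 2: CGA Arg / AGA Arg — synonymous.
Codon 3: AAA Lys / AAA Lys — identical.
Codon 4: GGT Gly / GGT Gly — identical.
Codon 5: TCA Ser / CCG Pro — nonsynonymous.
Codon 6: AAA Lys / AAA Lys — identical.
Codon 7: ATG Met / ATG Met — identical.
Nonsynonymous differences: 1 → different protein.

no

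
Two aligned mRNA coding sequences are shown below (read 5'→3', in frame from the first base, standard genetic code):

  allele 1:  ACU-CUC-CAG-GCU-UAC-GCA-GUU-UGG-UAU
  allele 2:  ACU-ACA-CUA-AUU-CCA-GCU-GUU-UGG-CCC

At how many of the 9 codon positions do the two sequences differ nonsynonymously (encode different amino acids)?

5

Codon 1: ACU Thr / ACU Thr — identical.
Codon 2: CUC Leu / ACA Thr — nonsynonymous.
Codon 3: CAG Gln / CUA Leu — nonsynonymous.
Codon 4: GCU Ala / AUU Ile — nonsynonymous.
Codon 5: UAC Tyr / CCA Pro — nonsynonymous.
Codon 6: GCA Ala / GCU Ala — synonymous.
Codon 7: GUU Val / GUU Val — identical.
Codon 8: UGG Trp / UGG Trp — identical.
Codon 9: UAU Tyr / CCC Pro — nonsynonymous.
Nonsynonymous differences: 5.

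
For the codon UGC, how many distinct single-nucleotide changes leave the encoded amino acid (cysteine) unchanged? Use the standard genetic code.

1

Position 1: none → 0 synonymous.
Position 2: none → 0 synonymous.
Position 3: UGU → 1 synonymous.
Total: 0 + 0 + 1 = 1.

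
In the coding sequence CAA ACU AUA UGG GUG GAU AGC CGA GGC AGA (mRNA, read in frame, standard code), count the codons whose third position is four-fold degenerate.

4

Codon 1 CAA (Gln): third position 2-fold.
Codon 2 ACU (Thr): third position 4-fold.
Codon 3 AUA (Ile): third position 3-fold.
Codon 4 UGG (Trp): third position 1-fold.
Codon 5 GUG (Val): third position 4-fold.
Codon 6 GAU (Asp): third position 2-fold.
Codon 7 AGC (Ser): third position 2-fold.
Codon 8 CGA (Arg): third position 4-fold.
Codon 9 GGC (Gly): third position 4-fold.
Codon 10 AGA (Arg): third position 2-fold.
Four-fold degenerate third positions: 4.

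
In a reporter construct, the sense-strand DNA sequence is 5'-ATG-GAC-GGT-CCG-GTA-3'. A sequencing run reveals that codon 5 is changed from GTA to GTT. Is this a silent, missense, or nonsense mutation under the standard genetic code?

silent

Position 15 falls in codon 5: GTA → Val.
After the substitution the codon is GTT → Val.
Both encode Val, so the change is synonymous.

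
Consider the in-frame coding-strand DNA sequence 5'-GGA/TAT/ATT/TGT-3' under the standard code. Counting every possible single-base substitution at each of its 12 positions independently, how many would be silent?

7

Codon 1 (GGA, Gly): 3 synonymous substitutions.
Codon 2 (TAT, Tyr): 1 synonymous substitution.
Codon 3 (ATT, Ile): 2 synonymous substitutions.
Codon 4 (TGT, Cys): 1 synonymous substitution.
Total: 3 + 1 + 2 + 1 = 7.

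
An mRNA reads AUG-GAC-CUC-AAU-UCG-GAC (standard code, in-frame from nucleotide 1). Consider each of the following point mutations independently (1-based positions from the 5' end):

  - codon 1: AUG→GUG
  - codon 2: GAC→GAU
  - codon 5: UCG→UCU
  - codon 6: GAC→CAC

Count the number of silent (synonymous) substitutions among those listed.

Codon 1: AUG (Met) → GUG (Val) — missense.
Codon 2: GAC (Asp) → GAU (Asp) — synonymous.
Codon 5: UCG (Ser) → UCU (Ser) — synonymous.
Codon 6: GAC (Asp) → CAC (His) — missense.
Synonymous: 2 of 4.

2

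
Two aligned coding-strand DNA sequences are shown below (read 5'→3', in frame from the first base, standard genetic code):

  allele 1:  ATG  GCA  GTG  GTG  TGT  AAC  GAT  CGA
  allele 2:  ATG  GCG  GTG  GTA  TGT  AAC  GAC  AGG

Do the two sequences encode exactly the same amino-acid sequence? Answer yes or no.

yes

Codon 1: ATG Met / ATG Met — identical.
Codon 2: GCA Ala / GCG Ala — synonymous.
Codon 3: GTG Val / GTG Val — identical.
Codon 4: GTG Val / GTA Val — synonymous.
Codon 5: TGT Cys / TGT Cys — identical.
Codon 6: AAC Asn / AAC Asn — identical.
Codon 7: GAT Asp / GAC Asp — synonymous.
Codon 8: CGA Arg / AGG Arg — synonymous.
Nonsynonymous differences: 0 → same protein.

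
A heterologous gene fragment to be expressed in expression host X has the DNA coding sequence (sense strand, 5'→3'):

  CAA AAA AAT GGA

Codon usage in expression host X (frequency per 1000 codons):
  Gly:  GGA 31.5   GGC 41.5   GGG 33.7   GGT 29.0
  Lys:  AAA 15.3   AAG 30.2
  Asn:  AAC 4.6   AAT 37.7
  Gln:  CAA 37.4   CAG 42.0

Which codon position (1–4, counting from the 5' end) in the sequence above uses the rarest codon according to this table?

Codon 1 CAA (Gln): 37.4 per 1000.
Codon 2 AAA (Lys): 15.3 per 1000.
Codon 3 AAT (Asn): 37.7 per 1000.
Codon 4 GGA (Gly): 31.5 per 1000.
Lowest frequency is 15.3 at codon 2.

2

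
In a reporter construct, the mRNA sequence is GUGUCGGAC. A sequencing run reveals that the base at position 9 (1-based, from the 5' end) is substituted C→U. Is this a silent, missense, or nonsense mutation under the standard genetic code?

Position 9 falls in codon 3: GAC → Asp.
After the substitution the codon is GAU → Asp.
Both encode Asp, so the change is synonymous.

silent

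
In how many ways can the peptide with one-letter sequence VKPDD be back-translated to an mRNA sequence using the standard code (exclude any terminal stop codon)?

128

Val: 4 codons.
Lys: 2 codons.
Pro: 4 codons.
Asp: 2 codons.
Asp: 2 codons.
4 × 2 × 4 × 2 × 2 = 128.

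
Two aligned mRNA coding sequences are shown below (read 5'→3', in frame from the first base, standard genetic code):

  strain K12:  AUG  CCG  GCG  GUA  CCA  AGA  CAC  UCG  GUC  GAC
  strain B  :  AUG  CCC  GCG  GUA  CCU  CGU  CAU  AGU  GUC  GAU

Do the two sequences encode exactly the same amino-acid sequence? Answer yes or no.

Codon 1: AUG Met / AUG Met — identical.
Codon 2: CCG Pro / CCC Pro — synonymous.
Codon 3: GCG Ala / GCG Ala — identical.
Codon 4: GUA Val / GUA Val — identical.
Codon 5: CCA Pro / CCU Pro — synonymous.
Codon 6: AGA Arg / CGU Arg — synonymous.
Codon 7: CAC His / CAU His — synonymous.
Codon 8: UCG Ser / AGU Ser — synonymous.
Codon 9: GUC Val / GUC Val — identical.
Codon 10: GAC Asp / GAU Asp — synonymous.
Nonsynonymous differences: 0 → same protein.

yes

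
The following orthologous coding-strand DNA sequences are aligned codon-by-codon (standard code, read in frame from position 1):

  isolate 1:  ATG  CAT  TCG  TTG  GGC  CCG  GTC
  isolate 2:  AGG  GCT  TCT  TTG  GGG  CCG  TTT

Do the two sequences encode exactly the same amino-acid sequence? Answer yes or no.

no

Codon 1: ATG Met / AGG Arg — nonsynonymous.
Codon 2: CAT His / GCT Ala — nonsynonymous.
Codon 3: TCG Ser / TCT Ser — synonymous.
Codon 4: TTG Leu / TTG Leu — identical.
Codon 5: GGC Gly / GGG Gly — synonymous.
Codon 6: CCG Pro / CCG Pro — identical.
Codon 7: GTC Val / TTT Phe — nonsynonymous.
Nonsynonymous differences: 3 → different protein.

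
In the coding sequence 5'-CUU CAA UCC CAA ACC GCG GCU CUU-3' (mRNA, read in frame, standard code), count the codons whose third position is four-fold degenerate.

Codon 1 CUU (Leu): third position 4-fold.
Codon 2 CAA (Gln): third position 2-fold.
Codon 3 UCC (Ser): third position 4-fold.
Codon 4 CAA (Gln): third position 2-fold.
Codon 5 ACC (Thr): third position 4-fold.
Codon 6 GCG (Ala): third position 4-fold.
Codon 7 GCU (Ala): third position 4-fold.
Codon 8 CUU (Leu): third position 4-fold.
Four-fold degenerate third positions: 6.

6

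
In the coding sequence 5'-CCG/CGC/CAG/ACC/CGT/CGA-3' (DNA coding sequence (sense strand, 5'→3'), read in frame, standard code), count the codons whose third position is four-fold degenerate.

5

Codon 1 CCG (Pro): third position 4-fold.
Codon 2 CGC (Arg): third position 4-fold.
Codon 3 CAG (Gln): third position 2-fold.
Codon 4 ACC (Thr): third position 4-fold.
Codon 5 CGT (Arg): third position 4-fold.
Codon 6 CGA (Arg): third position 4-fold.
Four-fold degenerate third positions: 5.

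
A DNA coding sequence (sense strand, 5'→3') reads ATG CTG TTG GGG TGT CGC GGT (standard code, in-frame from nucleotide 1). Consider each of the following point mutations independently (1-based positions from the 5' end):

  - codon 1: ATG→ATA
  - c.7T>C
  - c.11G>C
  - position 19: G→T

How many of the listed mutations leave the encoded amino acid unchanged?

Codon 1: ATG (Met) → ATA (Ile) — missense.
Codon 3: TTG (Leu) → CTG (Leu) — synonymous.
Codon 4: GGG (Gly) → GCG (Ala) — missense.
Codon 7: GGT (Gly) → TGT (Cys) — missense.
Synonymous: 1 of 4.

1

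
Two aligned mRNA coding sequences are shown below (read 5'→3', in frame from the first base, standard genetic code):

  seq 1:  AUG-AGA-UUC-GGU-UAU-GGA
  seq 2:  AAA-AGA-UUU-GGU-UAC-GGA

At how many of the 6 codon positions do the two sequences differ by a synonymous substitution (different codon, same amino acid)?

2

Codon 1: AUG Met / AAA Lys — nonsynonymous.
Codon 2: AGA Arg / AGA Arg — identical.
Codon 3: UUC Phe / UUU Phe — synonymous.
Codon 4: GGU Gly / GGU Gly — identical.
Codon 5: UAU Tyr / UAC Tyr — synonymous.
Codon 6: GGA Gly / GGA Gly — identical.
Synonymous differences: 2.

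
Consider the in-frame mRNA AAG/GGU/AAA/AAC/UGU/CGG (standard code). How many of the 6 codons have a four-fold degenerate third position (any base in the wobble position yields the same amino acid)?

Codon 1 AAG (Lys): third position 2-fold.
Codon 2 GGU (Gly): third position 4-fold.
Codon 3 AAA (Lys): third position 2-fold.
Codon 4 AAC (Asn): third position 2-fold.
Codon 5 UGU (Cys): third position 2-fold.
Codon 6 CGG (Arg): third position 4-fold.
Four-fold degenerate third positions: 2.

2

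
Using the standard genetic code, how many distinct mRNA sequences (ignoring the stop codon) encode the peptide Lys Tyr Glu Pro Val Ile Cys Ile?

Lys: 2 codons.
Tyr: 2 codons.
Glu: 2 codons.
Pro: 4 codons.
Val: 4 codons.
Ile: 3 codons.
Cys: 2 codons.
Ile: 3 codons.
2 × 2 × 2 × 4 × 4 × 3 × 2 × 3 = 2304.

2304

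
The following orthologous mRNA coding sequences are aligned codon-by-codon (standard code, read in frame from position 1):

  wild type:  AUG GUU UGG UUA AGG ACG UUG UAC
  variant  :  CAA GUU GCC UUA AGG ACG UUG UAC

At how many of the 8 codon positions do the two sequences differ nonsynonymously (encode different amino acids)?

Codon 1: AUG Met / CAA Gln — nonsynonymous.
Codon 2: GUU Val / GUU Val — identical.
Codon 3: UGG Trp / GCC Ala — nonsynonymous.
Codon 4: UUA Leu / UUA Leu — identical.
Codon 5: AGG Arg / AGG Arg — identical.
Codon 6: ACG Thr / ACG Thr — identical.
Codon 7: UUG Leu / UUG Leu — identical.
Codon 8: UAC Tyr / UAC Tyr — identical.
Nonsynonymous differences: 2.

2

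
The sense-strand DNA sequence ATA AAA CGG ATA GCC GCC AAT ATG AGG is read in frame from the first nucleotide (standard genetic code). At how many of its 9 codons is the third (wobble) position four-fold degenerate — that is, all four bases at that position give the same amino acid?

3

Codon 1 ATA (Ile): third position 3-fold.
Codon 2 AAA (Lys): third position 2-fold.
Codon 3 CGG (Arg): third position 4-fold.
Codon 4 ATA (Ile): third position 3-fold.
Codon 5 GCC (Ala): third position 4-fold.
Codon 6 GCC (Ala): third position 4-fold.
Codon 7 AAT (Asn): third position 2-fold.
Codon 8 ATG (Met): third position 1-fold.
Codon 9 AGG (Arg): third position 2-fold.
Four-fold degenerate third positions: 3.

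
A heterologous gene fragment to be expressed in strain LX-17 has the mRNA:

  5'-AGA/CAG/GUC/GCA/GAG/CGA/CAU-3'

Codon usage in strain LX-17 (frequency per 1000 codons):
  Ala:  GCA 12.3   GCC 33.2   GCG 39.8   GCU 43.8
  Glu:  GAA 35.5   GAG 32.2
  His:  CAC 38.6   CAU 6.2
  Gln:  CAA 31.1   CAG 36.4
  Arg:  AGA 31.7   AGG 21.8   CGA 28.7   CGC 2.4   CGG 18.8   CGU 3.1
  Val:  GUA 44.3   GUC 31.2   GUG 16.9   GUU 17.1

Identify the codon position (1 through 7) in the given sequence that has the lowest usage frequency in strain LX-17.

Codon 1 AGA (Arg): 31.7 per 1000.
Codon 2 CAG (Gln): 36.4 per 1000.
Codon 3 GUC (Val): 31.2 per 1000.
Codon 4 GCA (Ala): 12.3 per 1000.
Codon 5 GAG (Glu): 32.2 per 1000.
Codon 6 CGA (Arg): 28.7 per 1000.
Codon 7 CAU (His): 6.2 per 1000.
Lowest frequency is 6.2 at codon 7.

7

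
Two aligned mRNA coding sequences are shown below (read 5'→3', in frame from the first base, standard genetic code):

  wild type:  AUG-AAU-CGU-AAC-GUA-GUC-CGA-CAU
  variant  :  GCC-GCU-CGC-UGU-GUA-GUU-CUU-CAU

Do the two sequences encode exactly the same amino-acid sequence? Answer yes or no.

Codon 1: AUG Met / GCC Ala — nonsynonymous.
Codon 2: AAU Asn / GCU Ala — nonsynonymous.
Codon 3: CGU Arg / CGC Arg — synonymous.
Codon 4: AAC Asn / UGU Cys — nonsynonymous.
Codon 5: GUA Val / GUA Val — identical.
Codon 6: GUC Val / GUU Val — synonymous.
Codon 7: CGA Arg / CUU Leu — nonsynonymous.
Codon 8: CAU His / CAU His — identical.
Nonsynonymous differences: 4 → different protein.

no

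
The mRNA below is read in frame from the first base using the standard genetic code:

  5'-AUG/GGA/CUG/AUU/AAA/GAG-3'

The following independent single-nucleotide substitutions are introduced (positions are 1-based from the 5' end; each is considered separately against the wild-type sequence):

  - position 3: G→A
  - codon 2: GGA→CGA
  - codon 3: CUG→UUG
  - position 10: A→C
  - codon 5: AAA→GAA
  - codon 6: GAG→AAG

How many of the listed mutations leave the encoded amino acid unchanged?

Codon 1: AUG (Met) → AUA (Ile) — missense.
Codon 2: GGA (Gly) → CGA (Arg) — missense.
Codon 3: CUG (Leu) → UUG (Leu) — synonymous.
Codon 4: AUU (Ile) → CUU (Leu) — missense.
Codon 5: AAA (Lys) → GAA (Glu) — missense.
Codon 6: GAG (Glu) → AAG (Lys) — missense.
Synonymous: 1 of 6.

1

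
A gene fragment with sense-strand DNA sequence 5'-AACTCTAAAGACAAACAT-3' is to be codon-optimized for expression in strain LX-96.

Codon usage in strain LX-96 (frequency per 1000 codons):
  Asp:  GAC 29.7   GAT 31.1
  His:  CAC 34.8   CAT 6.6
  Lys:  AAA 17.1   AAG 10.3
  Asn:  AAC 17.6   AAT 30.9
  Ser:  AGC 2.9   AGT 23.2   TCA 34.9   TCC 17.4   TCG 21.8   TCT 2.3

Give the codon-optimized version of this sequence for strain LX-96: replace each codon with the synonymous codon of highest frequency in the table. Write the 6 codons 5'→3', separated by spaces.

Codon 1 (Asn): best is AAT at 30.9.
Codon 2 (Ser): best is TCA at 34.9.
Codon 3 (Lys): best is AAA at 17.1.
Codon 4 (Asp): best is GAT at 31.1.
Codon 5 (Lys): best is AAA at 17.1.
Codon 6 (His): best is CAC at 34.8.

AAT TCA AAA GAT AAA CAC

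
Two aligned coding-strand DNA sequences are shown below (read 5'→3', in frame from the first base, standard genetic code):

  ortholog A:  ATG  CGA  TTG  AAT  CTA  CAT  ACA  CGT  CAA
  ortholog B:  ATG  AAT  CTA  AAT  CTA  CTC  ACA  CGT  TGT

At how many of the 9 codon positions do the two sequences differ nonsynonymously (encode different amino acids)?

3

Codon 1: ATG Met / ATG Met — identical.
Codon 2: CGA Arg / AAT Asn — nonsynonymous.
Codon 3: TTG Leu / CTA Leu — synonymous.
Codon 4: AAT Asn / AAT Asn — identical.
Codon 5: CTA Leu / CTA Leu — identical.
Codon 6: CAT His / CTC Leu — nonsynonymous.
Codon 7: ACA Thr / ACA Thr — identical.
Codon 8: CGT Arg / CGT Arg — identical.
Codon 9: CAA Gln / TGT Cys — nonsynonymous.
Nonsynonymous differences: 3.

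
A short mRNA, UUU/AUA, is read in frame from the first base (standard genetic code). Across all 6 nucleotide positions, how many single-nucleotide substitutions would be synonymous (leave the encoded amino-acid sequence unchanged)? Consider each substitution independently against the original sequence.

Codon 1 (UUU, Phe): 1 synonymous substitution.
Codon 2 (AUA, Ile): 2 synonymous substitutions.
Total: 1 + 2 = 3.

3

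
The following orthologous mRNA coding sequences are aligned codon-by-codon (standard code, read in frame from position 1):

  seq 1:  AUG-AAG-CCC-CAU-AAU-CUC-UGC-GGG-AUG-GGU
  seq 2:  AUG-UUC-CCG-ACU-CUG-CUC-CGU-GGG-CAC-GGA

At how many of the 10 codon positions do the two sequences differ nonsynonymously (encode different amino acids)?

5

Codon 1: AUG Met / AUG Met — identical.
Codon 2: AAG Lys / UUC Phe — nonsynonymous.
Codon 3: CCC Pro / CCG Pro — synonymous.
Codon 4: CAU His / ACU Thr — nonsynonymous.
Codon 5: AAU Asn / CUG Leu — nonsynonymous.
Codon 6: CUC Leu / CUC Leu — identical.
Codon 7: UGC Cys / CGU Arg — nonsynonymous.
Codon 8: GGG Gly / GGG Gly — identical.
Codon 9: AUG Met / CAC His — nonsynonymous.
Codon 10: GGU Gly / GGA Gly — synonymous.
Nonsynonymous differences: 5.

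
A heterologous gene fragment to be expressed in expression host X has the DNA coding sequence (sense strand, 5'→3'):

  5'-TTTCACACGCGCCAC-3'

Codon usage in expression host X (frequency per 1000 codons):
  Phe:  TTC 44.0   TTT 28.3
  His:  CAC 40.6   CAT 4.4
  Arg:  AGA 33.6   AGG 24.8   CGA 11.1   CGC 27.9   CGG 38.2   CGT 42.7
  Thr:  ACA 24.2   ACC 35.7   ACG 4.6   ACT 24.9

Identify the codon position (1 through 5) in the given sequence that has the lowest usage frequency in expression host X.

3

Codon 1 TTT (Phe): 28.3 per 1000.
Codon 2 CAC (His): 40.6 per 1000.
Codon 3 ACG (Thr): 4.6 per 1000.
Codon 4 CGC (Arg): 27.9 per 1000.
Codon 5 CAC (His): 40.6 per 1000.
Lowest frequency is 4.6 at codon 3.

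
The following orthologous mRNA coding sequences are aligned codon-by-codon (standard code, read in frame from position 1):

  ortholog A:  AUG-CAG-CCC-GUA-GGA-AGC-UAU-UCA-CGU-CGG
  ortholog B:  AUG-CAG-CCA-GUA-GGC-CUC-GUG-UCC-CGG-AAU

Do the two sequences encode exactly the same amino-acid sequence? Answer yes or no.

no

Codon 1: AUG Met / AUG Met — identical.
Codon 2: CAG Gln / CAG Gln — identical.
Codon 3: CCC Pro / CCA Pro — synonymous.
Codon 4: GUA Val / GUA Val — identical.
Codon 5: GGA Gly / GGC Gly — synonymous.
Codon 6: AGC Ser / CUC Leu — nonsynonymous.
Codon 7: UAU Tyr / GUG Val — nonsynonymous.
Codon 8: UCA Ser / UCC Ser — synonymous.
Codon 9: CGU Arg / CGG Arg — synonymous.
Codon 10: CGG Arg / AAU Asn — nonsynonymous.
Nonsynonymous differences: 3 → different protein.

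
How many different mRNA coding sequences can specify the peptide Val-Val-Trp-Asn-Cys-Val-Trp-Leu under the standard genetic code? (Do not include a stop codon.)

1536

Val: 4 codons.
Val: 4 codons.
Trp: 1 codon.
Asn: 2 codons.
Cys: 2 codons.
Val: 4 codons.
Trp: 1 codon.
Leu: 6 codons.
4 × 4 × 1 × 2 × 2 × 4 × 1 × 6 = 1536.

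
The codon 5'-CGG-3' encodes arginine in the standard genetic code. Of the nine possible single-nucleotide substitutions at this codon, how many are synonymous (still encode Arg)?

Position 1: AGG → 1 synonymous.
Position 2: none → 0 synonymous.
Position 3: CGU, CGC, CGA → 3 synonymous.
Total: 1 + 0 + 3 = 4.

4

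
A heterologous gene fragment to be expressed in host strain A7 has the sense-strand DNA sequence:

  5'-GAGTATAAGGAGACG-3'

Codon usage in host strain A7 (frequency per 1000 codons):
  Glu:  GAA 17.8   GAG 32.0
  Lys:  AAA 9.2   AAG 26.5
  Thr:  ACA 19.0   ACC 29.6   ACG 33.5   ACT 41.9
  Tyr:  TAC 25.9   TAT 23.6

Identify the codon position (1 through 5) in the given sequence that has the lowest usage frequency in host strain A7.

2

Codon 1 GAG (Glu): 32.0 per 1000.
Codon 2 TAT (Tyr): 23.6 per 1000.
Codon 3 AAG (Lys): 26.5 per 1000.
Codon 4 GAG (Glu): 32.0 per 1000.
Codon 5 ACG (Thr): 33.5 per 1000.
Lowest frequency is 23.6 at codon 2.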